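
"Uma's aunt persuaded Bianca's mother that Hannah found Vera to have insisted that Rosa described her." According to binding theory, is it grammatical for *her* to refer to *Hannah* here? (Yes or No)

*Hannah* is an R-expression; Principle C requires it to be free (not bound by any c-commanding expression).
— her: object of the clause headed by 'described'; the pronoun does not c-command the R-expression — coreference allowed.

Yes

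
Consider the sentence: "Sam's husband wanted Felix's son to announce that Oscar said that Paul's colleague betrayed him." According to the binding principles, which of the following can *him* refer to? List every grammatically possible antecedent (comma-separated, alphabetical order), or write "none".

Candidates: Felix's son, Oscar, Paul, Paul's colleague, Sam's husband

Felix's son, Oscar, Paul, Sam's husband

*him* is a pronoun; Principle B requires it to be free in its binding domain — the clause headed by 'betrayed'.
— Felix's son: subject of the clause headed by 'announce'; c-commands the pronoun but lies outside its binding domain — allowed.
— Oscar: subject of the clause headed by 'said'; c-commands the pronoun but lies outside its binding domain — allowed.
— Paul: possessor inside the subject DP of the clause headed by 'betrayed'; does not c-command the pronoun — Principle B does not apply; allowed.
— Paul's colleague: subject of the clause headed by 'betrayed'; c-commands the pronoun within its binding domain — blocked (Principle B).
— Sam's husband: subject of the matrix clause; c-commands the pronoun but lies outside its binding domain — allowed.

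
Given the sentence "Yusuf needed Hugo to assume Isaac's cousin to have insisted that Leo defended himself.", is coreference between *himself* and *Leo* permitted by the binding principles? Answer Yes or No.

*himself* is a reflexive; Principle A requires it to be bound within its binding domain — the clause headed by 'defended'.
— Leo: subject of the clause headed by 'defended'; c-commands the reflexive within its binding domain — allowed (Principle A).

Yes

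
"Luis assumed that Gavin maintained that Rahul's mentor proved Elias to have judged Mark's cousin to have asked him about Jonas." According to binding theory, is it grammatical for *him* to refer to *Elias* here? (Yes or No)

Yes

*Elias* is an R-expression; Principle C requires it to be free (not bound by any c-commanding expression).
— him: object of the clause headed by 'asked'; the pronoun does not c-command the R-expression — coreference allowed.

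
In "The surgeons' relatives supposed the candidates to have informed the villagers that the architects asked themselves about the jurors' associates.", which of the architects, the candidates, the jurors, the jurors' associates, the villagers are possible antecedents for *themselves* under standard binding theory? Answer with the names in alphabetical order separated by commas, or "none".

the architects

*themselves* is a reflexive; Principle A requires it to be bound within its binding domain — the clause headed by 'asked'.
— the architects: subject of the clause headed by 'asked'; c-commands the reflexive within its binding domain — allowed (Principle A).
— the candidates: subject of the clause headed by 'informed'; c-commands the reflexive but lies outside its binding domain — cannot bind it (Principle A).
— the jurors: possessor inside the second object DP of the clause headed by 'asked'; does not c-command the reflexive — cannot bind it (Principle A).
— the jurors' associates: second object of the clause headed by 'asked'; does not c-command the reflexive — cannot bind it (Principle A).
— the villagers: object of the clause headed by 'informed'; c-commands the reflexive but lies outside its binding domain — cannot bind it (Principle A).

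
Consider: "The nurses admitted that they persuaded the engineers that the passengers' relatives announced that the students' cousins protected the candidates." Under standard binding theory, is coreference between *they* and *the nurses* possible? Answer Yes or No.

Yes

*the nurses* is an R-expression; Principle C requires it to be free (not bound by any c-commanding expression).
— they: subject of the clause headed by 'persuaded'; the pronoun does not c-command the R-expression — coreference allowed.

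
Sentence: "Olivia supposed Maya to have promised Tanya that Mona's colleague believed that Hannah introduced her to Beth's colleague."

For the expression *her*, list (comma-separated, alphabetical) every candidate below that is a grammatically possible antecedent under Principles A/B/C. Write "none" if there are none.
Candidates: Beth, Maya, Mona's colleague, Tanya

*her* is a pronoun; Principle B requires it to be free in its binding domain — the clause headed by 'introduced'.
— Beth: possessor inside the second object DP of the clause headed by 'introduced'; is c-commanded by the pronoun; coreference would bind this R-expression — blocked (Principle C).
— Maya: subject of the clause headed by 'promised'; c-commands the pronoun but lies outside its binding domain — allowed.
— Mona's colleague: subject of the clause headed by 'believed'; c-commands the pronoun but lies outside its binding domain — allowed.
— Tanya: object of the clause headed by 'promised'; c-commands the pronoun but lies outside its binding domain — allowed.

Maya, Mona's colleague, Tanya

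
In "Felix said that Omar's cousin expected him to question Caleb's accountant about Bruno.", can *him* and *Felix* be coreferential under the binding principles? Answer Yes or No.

Yes

*Felix* is an R-expression; Principle C requires it to be free (not bound by any c-commanding expression).
— him: subject of the clause headed by 'question'; the pronoun does not c-command the R-expression — coreference allowed.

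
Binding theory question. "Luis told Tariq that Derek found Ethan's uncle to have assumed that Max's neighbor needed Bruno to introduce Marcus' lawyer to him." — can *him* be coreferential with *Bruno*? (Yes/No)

*him* is a pronoun; Principle B requires it to be free in its binding domain — the clause headed by 'introduce'.
— Bruno: subject of the clause headed by 'introduce'; c-commands the pronoun within its binding domain — blocked (Principle B).

No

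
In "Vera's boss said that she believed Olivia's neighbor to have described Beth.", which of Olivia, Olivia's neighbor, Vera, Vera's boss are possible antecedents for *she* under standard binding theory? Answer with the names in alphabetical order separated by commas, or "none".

Vera, Vera's boss

*she* is a pronoun; Principle B requires it to be free in its binding domain — the clause headed by 'believed'.
— Olivia: possessor inside the subject DP of the clause headed by 'described'; is c-commanded by the pronoun; coreference would bind this R-expression — blocked (Principle C).
— Olivia's neighbor: subject of the clause headed by 'described'; is c-commanded by the pronoun; coreference would bind this R-expression — blocked (Principle C).
— Vera: possessor inside the subject DP of the matrix clause; does not c-command the pronoun — Principle B does not apply; allowed.
— Vera's boss: subject of the matrix clause; c-commands the pronoun but lies outside its binding domain — allowed.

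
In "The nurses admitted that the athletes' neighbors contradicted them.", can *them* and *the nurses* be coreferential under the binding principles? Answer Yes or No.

*the nurses* is an R-expression; Principle C requires it to be free (not bound by any c-commanding expression).
— them: object of the clause headed by 'contradicted'; the pronoun does not c-command the R-expression — coreference allowed.

Yes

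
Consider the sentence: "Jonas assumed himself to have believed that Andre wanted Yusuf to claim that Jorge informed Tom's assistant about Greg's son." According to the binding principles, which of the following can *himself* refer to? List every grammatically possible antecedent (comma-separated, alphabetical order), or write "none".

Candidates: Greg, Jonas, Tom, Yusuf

*himself* is a reflexive; Principle A requires it to be bound within its binding domain — the matrix clause.
— Greg: possessor inside the second object DP of the clause headed by 'informed'; does not c-command the reflexive — cannot bind it (Principle A).
— Jonas: subject of the matrix clause; c-commands the reflexive within its binding domain — allowed (Principle A).
— Tom: possessor inside the object DP of the clause headed by 'informed'; does not c-command the reflexive — cannot bind it (Principle A).
— Yusuf: subject of the clause headed by 'claim'; does not c-command the reflexive — cannot bind it (Principle A).

Jonas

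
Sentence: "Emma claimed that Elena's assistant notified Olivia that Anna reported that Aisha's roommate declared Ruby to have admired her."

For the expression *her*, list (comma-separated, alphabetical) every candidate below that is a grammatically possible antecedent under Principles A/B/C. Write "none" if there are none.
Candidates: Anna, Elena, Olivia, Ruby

Anna, Elena, Olivia

*her* is a pronoun; Principle B requires it to be free in its binding domain — the clause headed by 'admired'.
— Anna: subject of the clause headed by 'reported'; c-commands the pronoun but lies outside its binding domain — allowed.
— Elena: possessor inside the subject DP of the clause headed by 'notified'; does not c-command the pronoun — Principle B does not apply; allowed.
— Olivia: object of the clause headed by 'notified'; c-commands the pronoun but lies outside its binding domain — allowed.
— Ruby: subject of the clause headed by 'admired'; c-commands the pronoun within its binding domain — blocked (Principle B).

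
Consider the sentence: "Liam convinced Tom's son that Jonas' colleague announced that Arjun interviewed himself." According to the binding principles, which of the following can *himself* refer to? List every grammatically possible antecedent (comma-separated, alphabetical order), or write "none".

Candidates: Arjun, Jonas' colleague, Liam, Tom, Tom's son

*himself* is a reflexive; Principle A requires it to be bound within its binding domain — the clause headed by 'interviewed'.
— Arjun: subject of the clause headed by 'interviewed'; c-commands the reflexive within its binding domain — allowed (Principle A).
— Jonas' colleague: subject of the clause headed by 'announced'; c-commands the reflexive but lies outside its binding domain — cannot bind it (Principle A).
— Liam: subject of the matrix clause; c-commands the reflexive but lies outside its binding domain — cannot bind it (Principle A).
— Tom: possessor inside the object DP of the matrix clause; does not c-command the reflexive — cannot bind it (Principle A).
— Tom's son: object of the matrix clause; c-commands the reflexive but lies outside its binding domain — cannot bind it (Principle A).

Arjun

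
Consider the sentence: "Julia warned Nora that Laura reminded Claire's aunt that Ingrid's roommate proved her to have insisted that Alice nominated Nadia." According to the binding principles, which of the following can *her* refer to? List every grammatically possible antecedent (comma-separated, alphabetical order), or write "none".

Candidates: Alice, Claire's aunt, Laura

*her* is a pronoun; Principle B requires it to be free in its binding domain — the clause headed by 'proved'.
— Alice: subject of the clause headed by 'nominated'; is c-commanded by the pronoun; coreference would bind this R-expression — blocked (Principle C).
— Claire's aunt: object of the clause headed by 'reminded'; c-commands the pronoun but lies outside its binding domain — allowed.
— Laura: subject of the clause headed by 'reminded'; c-commands the pronoun but lies outside its binding domain — allowed.

Claire's aunt, Laura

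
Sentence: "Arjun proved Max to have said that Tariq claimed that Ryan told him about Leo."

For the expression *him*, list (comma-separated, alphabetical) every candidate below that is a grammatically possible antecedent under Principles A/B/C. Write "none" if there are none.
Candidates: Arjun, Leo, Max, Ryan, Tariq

Arjun, Max, Tariq

*him* is a pronoun; Principle B requires it to be free in its binding domain — the clause headed by 'told'.
— Arjun: subject of the matrix clause; c-commands the pronoun but lies outside its binding domain — allowed.
— Leo: second object of the clause headed by 'told'; is c-commanded by the pronoun; coreference would bind this R-expression — blocked (Principle C).
— Max: subject of the clause headed by 'said'; c-commands the pronoun but lies outside its binding domain — allowed.
— Ryan: subject of the clause headed by 'told'; c-commands the pronoun within its binding domain — blocked (Principle B).
— Tariq: subject of the clause headed by 'claimed'; c-commands the pronoun but lies outside its binding domain — allowed.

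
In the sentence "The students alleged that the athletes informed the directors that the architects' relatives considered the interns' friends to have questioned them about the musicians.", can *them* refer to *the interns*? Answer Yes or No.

Yes

*them* is a pronoun; Principle B requires it to be free in its binding domain — the clause headed by 'questioned'.
— the interns: possessor inside the subject DP of the clause headed by 'questioned'; does not c-command the pronoun — Principle B does not apply; allowed.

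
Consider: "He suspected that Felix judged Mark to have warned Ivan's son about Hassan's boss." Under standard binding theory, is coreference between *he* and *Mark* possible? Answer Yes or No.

*Mark* is an R-expression; Principle C requires it to be free (not bound by any c-commanding expression).
— he: subject of the matrix clause; the pronoun c-commands the R-expression — coreference blocked (Principle C).

No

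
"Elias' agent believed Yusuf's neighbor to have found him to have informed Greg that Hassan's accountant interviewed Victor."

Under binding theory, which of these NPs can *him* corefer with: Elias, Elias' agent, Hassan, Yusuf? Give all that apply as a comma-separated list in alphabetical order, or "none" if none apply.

*him* is a pronoun; Principle B requires it to be free in its binding domain — the clause headed by 'found'.
— Elias: possessor inside the subject DP of the matrix clause; does not c-command the pronoun — Principle B does not apply; allowed.
— Elias' agent: subject of the matrix clause; c-commands the pronoun but lies outside its binding domain — allowed.
— Hassan: possessor inside the subject DP of the clause headed by 'interviewed'; is c-commanded by the pronoun; coreference would bind this R-expression — blocked (Principle C).
— Yusuf: possessor inside the subject DP of the clause headed by 'found'; does not c-command the pronoun — Principle B does not apply; allowed.

Elias, Elias' agent, Yusuf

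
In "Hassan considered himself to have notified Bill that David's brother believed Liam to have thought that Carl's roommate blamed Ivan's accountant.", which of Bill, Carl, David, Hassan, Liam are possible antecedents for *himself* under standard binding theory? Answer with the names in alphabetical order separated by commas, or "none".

Hassan

*himself* is a reflexive; Principle A requires it to be bound within its binding domain — the matrix clause.
— Bill: object of the clause headed by 'notified'; does not c-command the reflexive — cannot bind it (Principle A).
— Carl: possessor inside the subject DP of the clause headed by 'blamed'; does not c-command the reflexive — cannot bind it (Principle A).
— David: possessor inside the subject DP of the clause headed by 'believed'; does not c-command the reflexive — cannot bind it (Principle A).
— Hassan: subject of the matrix clause; c-commands the reflexive within its binding domain — allowed (Principle A).
— Liam: subject of the clause headed by 'thought'; does not c-command the reflexive — cannot bind it (Principle A).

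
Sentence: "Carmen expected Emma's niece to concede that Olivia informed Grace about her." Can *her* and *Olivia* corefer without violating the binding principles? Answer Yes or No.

*Olivia* is an R-expression; Principle C requires it to be free (not bound by any c-commanding expression).
— her: second object of the clause headed by 'informed'; the R-expression locally c-commands the pronoun — coreference blocked (Principle B on the pronoun).

No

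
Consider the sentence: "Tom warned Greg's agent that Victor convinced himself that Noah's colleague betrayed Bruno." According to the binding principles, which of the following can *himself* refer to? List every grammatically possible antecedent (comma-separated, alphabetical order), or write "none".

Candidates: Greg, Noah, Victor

Victor

*himself* is a reflexive; Principle A requires it to be bound within its binding domain — the clause headed by 'convinced'.
— Greg: possessor inside the object DP of the matrix clause; does not c-command the reflexive — cannot bind it (Principle A).
— Noah: possessor inside the subject DP of the clause headed by 'betrayed'; does not c-command the reflexive — cannot bind it (Principle A).
— Victor: subject of the clause headed by 'convinced'; c-commands the reflexive within its binding domain — allowed (Principle A).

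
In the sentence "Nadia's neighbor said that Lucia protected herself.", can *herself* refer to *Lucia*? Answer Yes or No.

Yes

*herself* is a reflexive; Principle A requires it to be bound within its binding domain — the clause headed by 'protected'.
— Lucia: subject of the clause headed by 'protected'; c-commands the reflexive within its binding domain — allowed (Principle A).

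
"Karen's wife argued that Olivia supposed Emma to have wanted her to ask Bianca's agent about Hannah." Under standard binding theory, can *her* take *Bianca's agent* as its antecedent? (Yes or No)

*her* is a pronoun; Principle B requires it to be free in its binding domain — the clause headed by 'wanted'.
— Bianca's agent: object of the clause headed by 'ask'; is c-commanded by the pronoun; coreference would bind this R-expression — blocked (Principle C).

No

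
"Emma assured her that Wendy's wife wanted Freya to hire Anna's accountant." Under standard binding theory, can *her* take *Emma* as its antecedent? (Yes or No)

No

*her* is a pronoun; Principle B requires it to be free in its binding domain — the matrix clause.
— Emma: subject of the matrix clause; c-commands the pronoun within its binding domain — blocked (Principle B).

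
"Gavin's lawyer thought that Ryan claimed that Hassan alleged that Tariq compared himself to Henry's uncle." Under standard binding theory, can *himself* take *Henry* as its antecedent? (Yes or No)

*himself* is a reflexive; Principle A requires it to be bound within its binding domain — the clause headed by 'compared'.
— Henry: possessor inside the second object DP of the clause headed by 'compared'; does not c-command the reflexive — cannot bind it (Principle A).

No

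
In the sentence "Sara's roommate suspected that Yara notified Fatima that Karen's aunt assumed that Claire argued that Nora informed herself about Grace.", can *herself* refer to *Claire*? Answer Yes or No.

No

*herself* is a reflexive; Principle A requires it to be bound within its binding domain — the clause headed by 'informed'.
— Claire: subject of the clause headed by 'argued'; c-commands the reflexive but lies outside its binding domain — cannot bind it (Principle A).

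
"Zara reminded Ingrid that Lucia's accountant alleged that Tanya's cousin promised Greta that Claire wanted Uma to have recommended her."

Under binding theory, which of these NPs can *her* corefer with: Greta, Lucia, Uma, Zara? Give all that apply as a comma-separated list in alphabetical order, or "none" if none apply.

Greta, Lucia, Zara

*her* is a pronoun; Principle B requires it to be free in its binding domain — the clause headed by 'recommended'.
— Greta: object of the clause headed by 'promised'; c-commands the pronoun but lies outside its binding domain — allowed.
— Lucia: possessor inside the subject DP of the clause headed by 'alleged'; does not c-command the pronoun — Principle B does not apply; allowed.
— Uma: subject of the clause headed by 'recommended'; c-commands the pronoun within its binding domain — blocked (Principle B).
— Zara: subject of the matrix clause; c-commands the pronoun but lies outside its binding domain — allowed.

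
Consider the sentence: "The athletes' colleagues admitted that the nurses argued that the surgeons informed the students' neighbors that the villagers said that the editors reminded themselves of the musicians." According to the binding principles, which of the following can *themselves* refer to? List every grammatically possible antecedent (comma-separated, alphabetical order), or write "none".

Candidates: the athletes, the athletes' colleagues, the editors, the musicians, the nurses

*themselves* is a reflexive; Principle A requires it to be bound within its binding domain — the clause headed by 'reminded'.
— the athletes: possessor inside the subject DP of the matrix clause; does not c-command the reflexive — cannot bind it (Principle A).
— the athletes' colleagues: subject of the matrix clause; c-commands the reflexive but lies outside its binding domain — cannot bind it (Principle A).
— the editors: subject of the clause headed by 'reminded'; c-commands the reflexive within its binding domain — allowed (Principle A).
— the musicians: second object of the clause headed by 'reminded'; does not c-command the reflexive — cannot bind it (Principle A).
— the nurses: subject of the clause headed by 'argued'; c-commands the reflexive but lies outside its binding domain — cannot bind it (Principle A).

the editors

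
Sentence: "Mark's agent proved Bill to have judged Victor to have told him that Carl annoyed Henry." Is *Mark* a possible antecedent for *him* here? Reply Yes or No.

*him* is a pronoun; Principle B requires it to be free in its binding domain — the clause headed by 'told'.
— Mark: possessor inside the subject DP of the matrix clause; does not c-command the pronoun — Principle B does not apply; allowed.

Yes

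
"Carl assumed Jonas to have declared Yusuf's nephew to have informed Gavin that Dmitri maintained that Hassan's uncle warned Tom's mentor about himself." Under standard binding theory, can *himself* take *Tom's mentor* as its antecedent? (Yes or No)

Yes

*himself* is a reflexive; Principle A requires it to be bound within its binding domain — the clause headed by 'warned'.
— Tom's mentor: object of the clause headed by 'warned'; c-commands the reflexive within its binding domain — allowed (Principle A).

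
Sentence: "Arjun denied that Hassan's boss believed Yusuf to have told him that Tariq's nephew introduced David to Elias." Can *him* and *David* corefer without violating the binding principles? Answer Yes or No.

*David* is an R-expression; Principle C requires it to be free (not bound by any c-commanding expression).
— him: object of the clause headed by 'told'; the pronoun c-commands the R-expression — coreference blocked (Principle C).

No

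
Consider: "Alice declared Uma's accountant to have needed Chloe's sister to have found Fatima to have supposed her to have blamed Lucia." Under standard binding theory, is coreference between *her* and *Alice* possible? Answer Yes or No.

Yes

*Alice* is an R-expression; Principle C requires it to be free (not bound by any c-commanding expression).
— her: subject of the clause headed by 'blamed'; the pronoun does not c-command the R-expression — coreference allowed.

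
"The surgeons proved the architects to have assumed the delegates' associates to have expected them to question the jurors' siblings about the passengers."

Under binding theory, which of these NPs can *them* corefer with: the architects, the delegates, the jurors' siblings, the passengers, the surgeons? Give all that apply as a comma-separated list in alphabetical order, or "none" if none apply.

*them* is a pronoun; Principle B requires it to be free in its binding domain — the clause headed by 'expected'.
— the architects: subject of the clause headed by 'assumed'; c-commands the pronoun but lies outside its binding domain — allowed.
— the delegates: possessor inside the subject DP of the clause headed by 'expected'; does not c-command the pronoun — Principle B does not apply; allowed.
— the jurors' siblings: object of the clause headed by 'question'; is c-commanded by the pronoun; coreference would bind this R-expression — blocked (Principle C).
— the passengers: second object of the clause headed by 'question'; is c-commanded by the pronoun; coreference would bind this R-expression — blocked (Principle C).
— the surgeons: subject of the matrix clause; c-commands the pronoun but lies outside its binding domain — allowed.

the architects, the delegates, the surgeons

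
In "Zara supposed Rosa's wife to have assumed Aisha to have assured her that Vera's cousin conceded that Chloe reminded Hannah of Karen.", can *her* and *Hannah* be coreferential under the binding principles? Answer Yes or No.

*Hannah* is an R-expression; Principle C requires it to be free (not bound by any c-commanding expression).
— her: object of the clause headed by 'assured'; the pronoun c-commands the R-expression — coreference blocked (Principle C).

No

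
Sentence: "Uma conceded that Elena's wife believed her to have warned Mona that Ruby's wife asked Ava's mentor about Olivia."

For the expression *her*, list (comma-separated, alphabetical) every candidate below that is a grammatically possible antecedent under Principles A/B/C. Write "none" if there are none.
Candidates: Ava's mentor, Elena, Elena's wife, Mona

*her* is a pronoun; Principle B requires it to be free in its binding domain — the clause headed by 'believed'.
— Ava's mentor: object of the clause headed by 'asked'; is c-commanded by the pronoun; coreference would bind this R-expression — blocked (Principle C).
— Elena: possessor inside the subject DP of the clause headed by 'believed'; does not c-command the pronoun — Principle B does not apply; allowed.
— Elena's wife: subject of the clause headed by 'believed'; c-commands the pronoun within its binding domain — blocked (Principle B).
— Mona: object of the clause headed by 'warned'; is c-commanded by the pronoun; coreference would bind this R-expression — blocked (Principle C).

Elena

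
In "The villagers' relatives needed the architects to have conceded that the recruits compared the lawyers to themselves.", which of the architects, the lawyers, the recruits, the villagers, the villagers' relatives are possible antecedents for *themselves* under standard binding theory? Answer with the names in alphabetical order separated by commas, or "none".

the lawyers, the recruits

*themselves* is a reflexive; Principle A requires it to be bound within its binding domain — the clause headed by 'compared'.
— the architects: subject of the clause headed by 'conceded'; c-commands the reflexive but lies outside its binding domain — cannot bind it (Principle A).
— the lawyers: object of the clause headed by 'compared'; c-commands the reflexive within its binding domain — allowed (Principle A).
— the recruits: subject of the clause headed by 'compared'; c-commands the reflexive within its binding domain — allowed (Principle A).
— the villagers: possessor inside the subject DP of the matrix clause; does not c-command the reflexive — cannot bind it (Principle A).
— the villagers' relatives: subject of the matrix clause; c-commands the reflexive but lies outside its binding domain — cannot bind it (Principle A).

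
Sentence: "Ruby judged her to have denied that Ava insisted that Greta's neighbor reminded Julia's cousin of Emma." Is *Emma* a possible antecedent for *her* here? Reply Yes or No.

No

*her* is a pronoun; Principle B requires it to be free in its binding domain — the matrix clause.
— Emma: second object of the clause headed by 'reminded'; is c-commanded by the pronoun; coreference would bind this R-expression — blocked (Principle C).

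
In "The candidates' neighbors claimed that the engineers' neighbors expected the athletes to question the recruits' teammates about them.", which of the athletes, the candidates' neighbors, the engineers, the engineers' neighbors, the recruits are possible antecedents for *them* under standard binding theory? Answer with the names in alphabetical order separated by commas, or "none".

*them* is a pronoun; Principle B requires it to be free in its binding domain — the clause headed by 'question'.
— the athletes: subject of the clause headed by 'question'; c-commands the pronoun within its binding domain — blocked (Principle B).
— the candidates' neighbors: subject of the matrix clause; c-commands the pronoun but lies outside its binding domain — allowed.
— the engineers: possessor inside the subject DP of the clause headed by 'expected'; does not c-command the pronoun — Principle B does not apply; allowed.
— the engineers' neighbors: subject of the clause headed by 'expected'; c-commands the pronoun but lies outside its binding domain — allowed.
— the recruits: possessor inside the object DP of the clause headed by 'question'; does not c-command the pronoun — Principle B does not apply; allowed.

the candidates' neighbors, the engineers, the engineers' neighbors, the recruits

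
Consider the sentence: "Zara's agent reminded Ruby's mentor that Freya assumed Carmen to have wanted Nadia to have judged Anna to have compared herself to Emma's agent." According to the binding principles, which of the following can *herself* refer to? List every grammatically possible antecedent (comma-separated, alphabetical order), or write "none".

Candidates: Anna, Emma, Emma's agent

Anna

*herself* is a reflexive; Principle A requires it to be bound within its binding domain — the clause headed by 'compared'.
— Anna: subject of the clause headed by 'compared'; c-commands the reflexive within its binding domain — allowed (Principle A).
— Emma: possessor inside the second object DP of the clause headed by 'compared'; does not c-command the reflexive — cannot bind it (Principle A).
— Emma's agent: second object of the clause headed by 'compared'; does not c-command the reflexive — cannot bind it (Principle A).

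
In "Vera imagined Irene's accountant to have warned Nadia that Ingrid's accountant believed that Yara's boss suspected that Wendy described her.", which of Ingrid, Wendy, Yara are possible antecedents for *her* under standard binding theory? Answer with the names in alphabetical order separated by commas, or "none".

*her* is a pronoun; Principle B requires it to be free in its binding domain — the clause headed by 'described'.
— Ingrid: possessor inside the subject DP of the clause headed by 'believed'; does not c-command the pronoun — Principle B does not apply; allowed.
— Wendy: subject of the clause headed by 'described'; c-commands the pronoun within its binding domain — blocked (Principle B).
— Yara: possessor inside the subject DP of the clause headed by 'suspected'; does not c-command the pronoun — Principle B does not apply; allowed.

Ingrid, Yara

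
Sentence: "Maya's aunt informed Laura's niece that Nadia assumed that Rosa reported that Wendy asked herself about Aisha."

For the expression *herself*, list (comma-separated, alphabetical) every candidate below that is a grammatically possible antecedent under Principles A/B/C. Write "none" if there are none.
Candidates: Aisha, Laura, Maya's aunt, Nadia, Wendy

Wendy

*herself* is a reflexive; Principle A requires it to be bound within its binding domain — the clause headed by 'asked'.
— Aisha: second object of the clause headed by 'asked'; does not c-command the reflexive — cannot bind it (Principle A).
— Laura: possessor inside the object DP of the matrix clause; does not c-command the reflexive — cannot bind it (Principle A).
— Maya's aunt: subject of the matrix clause; c-commands the reflexive but lies outside its binding domain — cannot bind it (Principle A).
— Nadia: subject of the clause headed by 'assumed'; c-commands the reflexive but lies outside its binding domain — cannot bind it (Principle A).
— Wendy: subject of the clause headed by 'asked'; c-commands the reflexive within its binding domain — allowed (Principle A).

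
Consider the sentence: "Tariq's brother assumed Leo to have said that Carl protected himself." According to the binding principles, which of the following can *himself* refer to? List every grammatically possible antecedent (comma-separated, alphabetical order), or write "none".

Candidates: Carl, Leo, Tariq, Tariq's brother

Carl

*himself* is a reflexive; Principle A requires it to be bound within its binding domain — the clause headed by 'protected'.
— Carl: subject of the clause headed by 'protected'; c-commands the reflexive within its binding domain — allowed (Principle A).
— Leo: subject of the clause headed by 'said'; c-commands the reflexive but lies outside its binding domain — cannot bind it (Principle A).
— Tariq: possessor inside the subject DP of the matrix clause; does not c-command the reflexive — cannot bind it (Principle A).
— Tariq's brother: subject of the matrix clause; c-commands the reflexive but lies outside its binding domain — cannot bind it (Principle A).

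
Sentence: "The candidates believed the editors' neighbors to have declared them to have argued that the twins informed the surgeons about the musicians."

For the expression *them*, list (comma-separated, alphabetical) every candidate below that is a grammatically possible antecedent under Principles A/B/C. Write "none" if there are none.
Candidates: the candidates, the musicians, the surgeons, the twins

*them* is a pronoun; Principle B requires it to be free in its binding domain — the clause headed by 'declared'.
— the candidates: subject of the matrix clause; c-commands the pronoun but lies outside its binding domain — allowed.
— the musicians: second object of the clause headed by 'informed'; is c-commanded by the pronoun; coreference would bind this R-expression — blocked (Principle C).
— the surgeons: object of the clause headed by 'informed'; is c-commanded by the pronoun; coreference would bind this R-expression — blocked (Principle C).
— the twins: subject of the clause headed by 'informed'; is c-commanded by the pronoun; coreference would bind this R-expression — blocked (Principle C).

the candidates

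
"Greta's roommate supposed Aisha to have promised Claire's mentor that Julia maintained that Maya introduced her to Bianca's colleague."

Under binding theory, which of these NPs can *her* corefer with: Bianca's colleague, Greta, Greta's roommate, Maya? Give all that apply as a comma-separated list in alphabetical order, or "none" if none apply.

*her* is a pronoun; Principle B requires it to be free in its binding domain — the clause headed by 'introduced'.
— Bianca's colleague: second object of the clause headed by 'introduced'; is c-commanded by the pronoun; coreference would bind this R-expression — blocked (Principle C).
— Greta: possessor inside the subject DP of the matrix clause; does not c-command the pronoun — Principle B does not apply; allowed.
— Greta's roommate: subject of the matrix clause; c-commands the pronoun but lies outside its binding domain — allowed.
— Maya: subject of the clause headed by 'introduced'; c-commands the pronoun within its binding domain — blocked (Principle B).

Greta, Greta's roommate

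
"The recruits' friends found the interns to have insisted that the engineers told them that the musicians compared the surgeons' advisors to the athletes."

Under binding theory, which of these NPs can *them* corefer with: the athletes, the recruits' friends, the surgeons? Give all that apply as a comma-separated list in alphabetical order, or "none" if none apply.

the recruits' friends

*them* is a pronoun; Principle B requires it to be free in its binding domain — the clause headed by 'told'.
— the athletes: second object of the clause headed by 'compared'; is c-commanded by the pronoun; coreference would bind this R-expression — blocked (Principle C).
— the recruits' friends: subject of the matrix clause; c-commands the pronoun but lies outside its binding domain — allowed.
— the surgeons: possessor inside the object DP of the clause headed by 'compared'; is c-commanded by the pronoun; coreference would bind this R-expression — blocked (Principle C).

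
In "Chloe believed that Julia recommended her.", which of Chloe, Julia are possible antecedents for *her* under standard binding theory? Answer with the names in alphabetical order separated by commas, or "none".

Chloe

*her* is a pronoun; Principle B requires it to be free in its binding domain — the clause headed by 'recommended'.
— Chloe: subject of the matrix clause; c-commands the pronoun but lies outside its binding domain — allowed.
— Julia: subject of the clause headed by 'recommended'; c-commands the pronoun within its binding domain — blocked (Principle B).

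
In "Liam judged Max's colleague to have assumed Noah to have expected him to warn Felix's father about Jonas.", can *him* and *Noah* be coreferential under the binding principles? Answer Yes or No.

No

*Noah* is an R-expression; Principle C requires it to be free (not bound by any c-commanding expression).
— him: subject of the clause headed by 'warn'; the R-expression locally c-commands the pronoun — coreference blocked (Principle B on the pronoun).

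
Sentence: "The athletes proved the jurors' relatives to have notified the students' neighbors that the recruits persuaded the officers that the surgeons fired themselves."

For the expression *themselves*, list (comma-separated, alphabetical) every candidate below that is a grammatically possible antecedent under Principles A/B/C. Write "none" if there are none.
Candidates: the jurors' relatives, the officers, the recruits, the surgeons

*themselves* is a reflexive; Principle A requires it to be bound within its binding domain — the clause headed by 'fired'.
— the jurors' relatives: subject of the clause headed by 'notified'; c-commands the reflexive but lies outside its binding domain — cannot bind it (Principle A).
— the officers: object of the clause headed by 'persuaded'; c-commands the reflexive but lies outside its binding domain — cannot bind it (Principle A).
— the recruits: subject of the clause headed by 'persuaded'; c-commands the reflexive but lies outside its binding domain — cannot bind it (Principle A).
— the surgeons: subject of the clause headed by 'fired'; c-commands the reflexive within its binding domain — allowed (Principle A).

the surgeons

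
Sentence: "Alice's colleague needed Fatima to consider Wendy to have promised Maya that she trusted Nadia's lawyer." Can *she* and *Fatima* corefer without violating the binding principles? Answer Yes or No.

*Fatima* is an R-expression; Principle C requires it to be free (not bound by any c-commanding expression).
— she: subject of the clause headed by 'trusted'; the pronoun does not c-command the R-expression — coreference allowed.

Yes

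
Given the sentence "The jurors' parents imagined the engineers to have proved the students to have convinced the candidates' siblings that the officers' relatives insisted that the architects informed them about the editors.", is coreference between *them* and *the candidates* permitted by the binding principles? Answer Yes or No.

Yes

*them* is a pronoun; Principle B requires it to be free in its binding domain — the clause headed by 'informed'.
— the candidates: possessor inside the object DP of the clause headed by 'convinced'; does not c-command the pronoun — Principle B does not apply; allowed.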